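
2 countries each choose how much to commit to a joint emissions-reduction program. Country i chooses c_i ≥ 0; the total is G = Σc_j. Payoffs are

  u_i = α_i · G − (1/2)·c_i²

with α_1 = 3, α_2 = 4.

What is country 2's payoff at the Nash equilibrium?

20

Country i's FOC: ∂u_i/∂c_i = α_i − c_i = 0, so c_i* = α_i.
NE contributions = (3, 4); G = 7.
u_2 = α_2·G − ½·(c_2)² = 4·7 − ½·4² = 20.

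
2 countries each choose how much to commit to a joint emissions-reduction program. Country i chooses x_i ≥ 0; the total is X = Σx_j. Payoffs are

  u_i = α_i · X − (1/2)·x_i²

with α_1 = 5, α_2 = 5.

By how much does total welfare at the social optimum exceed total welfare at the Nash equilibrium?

25

Country i's FOC: ∂u_i/∂x_i = α_i − x_i = 0, so x_i* = α_i.
NE contributions = (5, 5); X = 10.
W^NE = (Σα)·X − ½Σα_i² = 10² − ½·50 = 75.
Planner sets x_i = Σα_j = 10 for every i, so X^SO = 2·10 = 20.
W^SO = (Σα)·X^SO − ½·2·(Σα)² = (2/2)·10² = 100.
Deadweight loss = W^SO − W^NE = 25.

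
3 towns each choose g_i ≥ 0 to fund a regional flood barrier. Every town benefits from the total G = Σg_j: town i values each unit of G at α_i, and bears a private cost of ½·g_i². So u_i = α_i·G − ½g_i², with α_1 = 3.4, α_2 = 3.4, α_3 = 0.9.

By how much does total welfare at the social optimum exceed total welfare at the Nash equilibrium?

41.61

Town i's FOC: ∂u_i/∂g_i = α_i − g_i = 0, so g_i* = α_i.
NE contributions = (3.4, 3.4, 0.9); G = 7.7.
W^NE = (Σα)·G − ½Σα_i² = 7.7² − ½·23.93 = 47.325.
Planner sets g_i = Σα_j = 7.7 for every i, so G^SO = 3·7.7 = 23.1.
W^SO = (Σα)·G^SO − ½·3·(Σα)² = (3/2)·7.7² = 88.935.
Deadweight loss = W^SO − W^NE = 41.61.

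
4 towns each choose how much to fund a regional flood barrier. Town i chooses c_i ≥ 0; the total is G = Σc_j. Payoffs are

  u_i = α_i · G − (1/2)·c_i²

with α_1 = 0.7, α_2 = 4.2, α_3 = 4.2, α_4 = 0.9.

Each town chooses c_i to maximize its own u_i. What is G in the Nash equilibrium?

10

Town i's FOC: ∂u_i/∂c_i = α_i − c_i = 0, so c_i* = α_i.
NE contributions = (0.7, 4.2, 4.2, 0.9); G = 10.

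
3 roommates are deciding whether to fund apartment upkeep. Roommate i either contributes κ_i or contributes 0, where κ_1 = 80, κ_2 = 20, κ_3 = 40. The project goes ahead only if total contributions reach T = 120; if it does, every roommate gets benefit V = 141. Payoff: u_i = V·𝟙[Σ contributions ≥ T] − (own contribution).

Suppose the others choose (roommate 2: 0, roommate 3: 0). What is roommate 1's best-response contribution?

0

Others' total = 0. Even contributing 80 gives 80 < 120: no benefit either way.
Best response: 0.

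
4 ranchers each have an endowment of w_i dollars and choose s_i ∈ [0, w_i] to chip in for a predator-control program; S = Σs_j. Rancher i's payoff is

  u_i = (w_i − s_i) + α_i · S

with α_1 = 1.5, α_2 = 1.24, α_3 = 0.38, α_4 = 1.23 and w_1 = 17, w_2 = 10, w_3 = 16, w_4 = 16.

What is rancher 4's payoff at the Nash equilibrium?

52.89

∂u_i/∂s_i = α_i − 1, so rancher i contributes w_i if α_i > 1, else 0.
α_i > 1 for i ∈ {1, 2, 4}; NE contributions (17, 10, 0, 16), S = 43.
u_4 = (16 − 16) + 1.23·43 = 52.89.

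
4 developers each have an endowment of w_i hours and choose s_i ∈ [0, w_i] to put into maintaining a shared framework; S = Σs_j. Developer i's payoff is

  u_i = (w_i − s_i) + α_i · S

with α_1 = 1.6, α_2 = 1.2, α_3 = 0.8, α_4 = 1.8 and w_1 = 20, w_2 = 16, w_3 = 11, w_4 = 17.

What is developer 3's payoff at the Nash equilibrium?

∂u_i/∂s_i = α_i − 1, so developer i contributes w_i if α_i > 1, else 0.
α_i > 1 for i ∈ {1, 2, 4}; NE contributions (20, 16, 0, 17), S = 53.
u_3 = (11 − 0) + 0.8·53 = 53.4.

53.4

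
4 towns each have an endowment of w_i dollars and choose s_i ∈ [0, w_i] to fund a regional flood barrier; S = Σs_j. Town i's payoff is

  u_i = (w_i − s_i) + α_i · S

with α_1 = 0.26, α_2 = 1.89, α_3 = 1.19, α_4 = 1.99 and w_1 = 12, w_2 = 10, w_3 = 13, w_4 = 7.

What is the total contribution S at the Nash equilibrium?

30

∂u_i/∂s_i = α_i − 1, so town i contributes w_i if α_i > 1, else 0.
α_i > 1 for i ∈ {2, 3, 4}; NE contributions (0, 10, 13, 7), S = 30.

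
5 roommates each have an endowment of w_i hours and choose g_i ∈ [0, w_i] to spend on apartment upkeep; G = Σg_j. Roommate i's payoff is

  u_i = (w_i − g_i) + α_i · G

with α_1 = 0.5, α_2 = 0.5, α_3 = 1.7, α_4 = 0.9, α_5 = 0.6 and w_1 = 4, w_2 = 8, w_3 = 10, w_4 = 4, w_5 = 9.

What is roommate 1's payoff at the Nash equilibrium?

∂u_i/∂g_i = α_i − 1, so roommate i contributes w_i if α_i > 1, else 0.
α_i > 1 for i ∈ {3}; NE contributions (0, 0, 10, 0, 0), G = 10.
u_1 = (4 − 0) + 0.5·10 = 9.

9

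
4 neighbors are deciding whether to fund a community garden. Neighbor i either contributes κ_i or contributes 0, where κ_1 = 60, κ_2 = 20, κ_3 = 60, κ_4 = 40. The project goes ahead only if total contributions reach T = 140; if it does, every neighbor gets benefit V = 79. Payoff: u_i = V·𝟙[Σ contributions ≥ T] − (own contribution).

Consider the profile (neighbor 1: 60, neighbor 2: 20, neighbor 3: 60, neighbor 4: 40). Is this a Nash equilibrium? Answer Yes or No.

No

Total = 180 ≥ 140: provided.
Neighbor 1 (pledges 60, payoff 19): dropping to 0 → total 120, payoff 0. No gain.
Neighbor 2 (pledges 20, payoff 59): dropping to 0 → total 160, payoff 79. Profitable deviation.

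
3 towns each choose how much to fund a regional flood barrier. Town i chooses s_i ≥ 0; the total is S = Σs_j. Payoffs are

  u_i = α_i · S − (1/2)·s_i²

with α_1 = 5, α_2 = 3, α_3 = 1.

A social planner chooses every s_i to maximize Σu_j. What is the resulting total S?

27

Planner FOC: ∂(Σu_j)/∂s_i = (Σα_j) − s_i = 0, so s_i^SO = Σα_j = 9 for every i; S^SO = 27.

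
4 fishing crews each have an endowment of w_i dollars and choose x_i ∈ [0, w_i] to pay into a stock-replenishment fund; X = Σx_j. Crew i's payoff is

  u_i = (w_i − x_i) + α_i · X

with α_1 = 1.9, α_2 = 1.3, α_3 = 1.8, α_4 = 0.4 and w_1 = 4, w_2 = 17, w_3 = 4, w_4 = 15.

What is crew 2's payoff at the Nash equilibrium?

32.5

∂u_i/∂x_i = α_i − 1, so crew i contributes w_i if α_i > 1, else 0.
α_i > 1 for i ∈ {1, 2, 3}; NE contributions (4, 17, 4, 0), X = 25.
u_2 = (17 − 17) + 1.3·25 = 32.5.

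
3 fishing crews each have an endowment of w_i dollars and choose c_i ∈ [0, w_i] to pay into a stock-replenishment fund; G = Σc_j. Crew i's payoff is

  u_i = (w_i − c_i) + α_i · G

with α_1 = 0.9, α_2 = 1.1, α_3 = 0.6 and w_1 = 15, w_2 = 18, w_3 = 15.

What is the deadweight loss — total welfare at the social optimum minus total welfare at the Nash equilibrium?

48

∂u_i/∂c_i = α_i − 1, so crew i contributes w_i if α_i > 1, else 0.
α_i > 1 for i ∈ {2}; NE contributions (0, 18, 0), G = 18.
W^NE = Σw_i − G^NE + (Σα_i)·G^NE = 48 + 1.6·18 = 76.8.
Planner: ∂(Σu_j)/∂c_i = Σα_j − 1 = 1.6 > 0, so everyone contributes w_i; G^SO = 48, W^SO = 48 + 1.6·48 = 124.8.
Deadweight loss = 48.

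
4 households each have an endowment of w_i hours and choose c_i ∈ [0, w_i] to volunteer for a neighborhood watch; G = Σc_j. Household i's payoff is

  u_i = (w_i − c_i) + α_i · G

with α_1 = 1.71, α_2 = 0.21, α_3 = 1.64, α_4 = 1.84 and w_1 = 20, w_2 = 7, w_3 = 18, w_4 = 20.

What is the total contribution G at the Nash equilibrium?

58

∂u_i/∂c_i = α_i − 1, so household i contributes w_i if α_i > 1, else 0.
α_i > 1 for i ∈ {1, 3, 4}; NE contributions (20, 0, 18, 20), G = 58.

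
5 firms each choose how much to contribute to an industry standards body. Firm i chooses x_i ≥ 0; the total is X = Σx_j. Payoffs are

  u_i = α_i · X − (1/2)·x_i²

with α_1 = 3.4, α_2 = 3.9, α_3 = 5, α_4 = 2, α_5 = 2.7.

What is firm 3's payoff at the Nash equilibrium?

Firm i's FOC: ∂u_i/∂x_i = α_i − x_i = 0, so x_i* = α_i.
NE contributions = (3.4, 3.9, 5, 2, 2.7); X = 17.
u_3 = α_3·X − ½·(x_3)² = 5·17 − ½·5² = 72.5.

72.5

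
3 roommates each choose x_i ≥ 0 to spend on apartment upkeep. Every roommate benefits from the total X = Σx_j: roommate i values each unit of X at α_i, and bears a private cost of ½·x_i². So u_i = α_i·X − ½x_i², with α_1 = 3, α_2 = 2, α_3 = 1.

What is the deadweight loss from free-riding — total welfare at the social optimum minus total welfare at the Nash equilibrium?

Roommate i's FOC: ∂u_i/∂x_i = α_i − x_i = 0, so x_i* = α_i.
NE contributions = (3, 2, 1); X = 6.
W^NE = (Σα)·X − ½Σα_i² = 6² − ½·14 = 29.
Planner sets x_i = Σα_j = 6 for every i, so X^SO = 3·6 = 18.
W^SO = (Σα)·X^SO − ½·3·(Σα)² = (3/2)·6² = 54.
Deadweight loss = W^SO − W^NE = 25.

25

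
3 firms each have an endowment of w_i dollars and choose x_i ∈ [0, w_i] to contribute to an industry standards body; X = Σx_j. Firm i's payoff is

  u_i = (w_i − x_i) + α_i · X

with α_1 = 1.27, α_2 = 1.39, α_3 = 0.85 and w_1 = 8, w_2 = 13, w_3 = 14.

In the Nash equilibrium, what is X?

21

∂u_i/∂x_i = α_i − 1, so firm i contributes w_i if α_i > 1, else 0.
α_i > 1 for i ∈ {1, 2}; NE contributions (8, 13, 0), X = 21.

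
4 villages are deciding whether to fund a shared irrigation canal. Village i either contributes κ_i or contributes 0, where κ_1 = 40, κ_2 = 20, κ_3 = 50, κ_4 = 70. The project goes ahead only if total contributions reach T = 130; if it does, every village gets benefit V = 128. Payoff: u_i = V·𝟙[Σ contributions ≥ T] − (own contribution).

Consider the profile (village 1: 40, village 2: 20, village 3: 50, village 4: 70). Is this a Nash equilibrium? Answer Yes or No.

No

Total = 180 ≥ 130: provided.
Village 1 (pledges 40, payoff 88): dropping to 0 → total 140, payoff 128. Profitable deviation.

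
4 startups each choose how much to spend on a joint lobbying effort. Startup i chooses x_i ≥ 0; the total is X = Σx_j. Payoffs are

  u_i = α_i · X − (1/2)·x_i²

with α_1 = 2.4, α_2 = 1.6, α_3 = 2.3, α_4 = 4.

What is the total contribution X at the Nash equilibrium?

Startup i's FOC: ∂u_i/∂x_i = α_i − x_i = 0, so x_i* = α_i.
NE contributions = (2.4, 1.6, 2.3, 4); X = 10.3.

10.3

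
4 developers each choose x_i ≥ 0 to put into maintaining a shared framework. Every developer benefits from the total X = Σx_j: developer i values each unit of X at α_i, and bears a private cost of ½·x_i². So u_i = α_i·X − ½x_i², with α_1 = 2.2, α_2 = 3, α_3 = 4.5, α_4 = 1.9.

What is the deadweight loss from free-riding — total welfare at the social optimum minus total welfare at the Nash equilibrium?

153.41

Developer i's FOC: ∂u_i/∂x_i = α_i − x_i = 0, so x_i* = α_i.
NE contributions = (2.2, 3, 4.5, 1.9); X = 11.6.
W^NE = (Σα)·X − ½Σα_i² = 11.6² − ½·37.7 = 115.71.
Planner sets x_i = Σα_j = 11.6 for every i, so X^SO = 4·11.6 = 46.4.
W^SO = (Σα)·X^SO − ½·4·(Σα)² = (4/2)·11.6² = 269.12.
Deadweight loss = W^SO − W^NE = 153.41.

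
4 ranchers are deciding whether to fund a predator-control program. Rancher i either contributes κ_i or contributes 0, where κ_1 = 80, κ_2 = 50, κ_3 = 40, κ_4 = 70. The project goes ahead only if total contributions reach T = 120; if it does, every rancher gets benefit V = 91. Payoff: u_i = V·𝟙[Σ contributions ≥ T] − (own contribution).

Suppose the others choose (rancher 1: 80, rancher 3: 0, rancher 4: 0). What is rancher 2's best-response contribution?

Others' total = 80. Contributing 50 brings total to 130 ≥ 120: gain V − κ_2 = 41.
Best response: 50.

50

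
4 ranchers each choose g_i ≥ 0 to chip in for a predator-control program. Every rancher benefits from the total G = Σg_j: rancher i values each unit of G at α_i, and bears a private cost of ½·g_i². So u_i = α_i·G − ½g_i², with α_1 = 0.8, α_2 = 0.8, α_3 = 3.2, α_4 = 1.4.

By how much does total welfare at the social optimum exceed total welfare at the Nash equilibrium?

Rancher i's FOC: ∂u_i/∂g_i = α_i − g_i = 0, so g_i* = α_i.
NE contributions = (0.8, 0.8, 3.2, 1.4); G = 6.2.
W^NE = (Σα)·G − ½Σα_i² = 6.2² − ½·13.48 = 31.7.
Planner sets g_i = Σα_j = 6.2 for every i, so G^SO = 4·6.2 = 24.8.
W^SO = (Σα)·G^SO − ½·4·(Σα)² = (4/2)·6.2² = 76.88.
Deadweight loss = W^SO − W^NE = 45.18.

45.18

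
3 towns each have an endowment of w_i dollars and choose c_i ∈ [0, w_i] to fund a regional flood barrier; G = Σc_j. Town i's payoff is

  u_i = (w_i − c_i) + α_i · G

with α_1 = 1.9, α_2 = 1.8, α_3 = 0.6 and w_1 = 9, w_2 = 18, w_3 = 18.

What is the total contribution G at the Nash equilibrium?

27

∂u_i/∂c_i = α_i − 1, so town i contributes w_i if α_i > 1, else 0.
α_i > 1 for i ∈ {1, 2}; NE contributions (9, 18, 0), G = 27.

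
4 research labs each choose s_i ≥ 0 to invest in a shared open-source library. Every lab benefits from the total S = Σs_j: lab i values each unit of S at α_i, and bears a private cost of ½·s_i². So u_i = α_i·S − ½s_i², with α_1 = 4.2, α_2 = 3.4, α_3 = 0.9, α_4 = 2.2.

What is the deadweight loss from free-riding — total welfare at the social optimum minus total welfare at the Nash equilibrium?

Lab i's FOC: ∂u_i/∂s_i = α_i − s_i = 0, so s_i* = α_i.
NE contributions = (4.2, 3.4, 0.9, 2.2); S = 10.7.
W^NE = (Σα)·S − ½Σα_i² = 10.7² − ½·34.85 = 97.065.
Planner sets s_i = Σα_j = 10.7 for every i, so S^SO = 4·10.7 = 42.8.
W^SO = (Σα)·S^SO − ½·4·(Σα)² = (4/2)·10.7² = 228.98.
Deadweight loss = W^SO − W^NE = 131.915.

131.915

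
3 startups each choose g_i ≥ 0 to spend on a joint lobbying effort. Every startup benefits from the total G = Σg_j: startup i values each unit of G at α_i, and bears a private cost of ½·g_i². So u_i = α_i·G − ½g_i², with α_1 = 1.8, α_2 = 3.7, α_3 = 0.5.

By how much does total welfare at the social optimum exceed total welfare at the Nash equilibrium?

Startup i's FOC: ∂u_i/∂g_i = α_i − g_i = 0, so g_i* = α_i.
NE contributions = (1.8, 3.7, 0.5); G = 6.
W^NE = (Σα)·G − ½Σα_i² = 6² − ½·17.18 = 27.41.
Planner sets g_i = Σα_j = 6 for every i, so G^SO = 3·6 = 18.
W^SO = (Σα)·G^SO − ½·3·(Σα)² = (3/2)·6² = 54.
Deadweight loss = W^SO − W^NE = 26.59.

26.59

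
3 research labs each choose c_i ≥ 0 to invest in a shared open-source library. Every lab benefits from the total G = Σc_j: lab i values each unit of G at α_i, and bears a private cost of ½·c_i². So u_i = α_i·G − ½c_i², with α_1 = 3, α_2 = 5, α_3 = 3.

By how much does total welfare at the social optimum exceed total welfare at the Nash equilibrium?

Lab i's FOC: ∂u_i/∂c_i = α_i − c_i = 0, so c_i* = α_i.
NE contributions = (3, 5, 3); G = 11.
W^NE = (Σα)·G − ½Σα_i² = 11² − ½·43 = 99.5.
Planner sets c_i = Σα_j = 11 for every i, so G^SO = 3·11 = 33.
W^SO = (Σα)·G^SO − ½·3·(Σα)² = (3/2)·11² = 181.5.
Deadweight loss = W^SO − W^NE = 82.

82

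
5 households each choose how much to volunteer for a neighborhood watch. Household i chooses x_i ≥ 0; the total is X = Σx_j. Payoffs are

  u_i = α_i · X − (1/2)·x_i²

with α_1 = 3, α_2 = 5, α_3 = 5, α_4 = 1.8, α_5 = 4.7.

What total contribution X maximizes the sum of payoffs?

Planner FOC: ∂(Σu_j)/∂x_i = (Σα_j) − x_i = 0, so x_i^SO = Σα_j = 19.5 for every i; X^SO = 97.5.

97.5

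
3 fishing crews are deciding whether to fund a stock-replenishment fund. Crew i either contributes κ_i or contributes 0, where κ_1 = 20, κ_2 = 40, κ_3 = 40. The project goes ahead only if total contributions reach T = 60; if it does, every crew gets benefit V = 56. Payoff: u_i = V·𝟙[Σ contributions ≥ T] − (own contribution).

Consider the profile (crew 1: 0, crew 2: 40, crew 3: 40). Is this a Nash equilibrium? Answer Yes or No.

Total = 80 ≥ 60: provided.
Crew 1 (pledges 0, payoff 56): pledging 20 → total 100, payoff 36. No gain.
Crew 2 (pledges 40, payoff 16): dropping to 0 → total 40, payoff 0. No gain.
Crew 3 (pledges 40, payoff 16): dropping to 0 → total 40, payoff 0. No gain.

Yes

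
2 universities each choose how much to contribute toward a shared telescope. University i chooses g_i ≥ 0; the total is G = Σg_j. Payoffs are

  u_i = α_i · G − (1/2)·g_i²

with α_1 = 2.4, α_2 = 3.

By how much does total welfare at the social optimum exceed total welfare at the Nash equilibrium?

7.38

University i's FOC: ∂u_i/∂g_i = α_i − g_i = 0, so g_i* = α_i.
NE contributions = (2.4, 3); G = 5.4.
W^NE = (Σα)·G − ½Σα_i² = 5.4² − ½·14.76 = 21.78.
Planner sets g_i = Σα_j = 5.4 for every i, so G^SO = 2·5.4 = 10.8.
W^SO = (Σα)·G^SO − ½·2·(Σα)² = (2/2)·5.4² = 29.16.
Deadweight loss = W^SO − W^NE = 7.38.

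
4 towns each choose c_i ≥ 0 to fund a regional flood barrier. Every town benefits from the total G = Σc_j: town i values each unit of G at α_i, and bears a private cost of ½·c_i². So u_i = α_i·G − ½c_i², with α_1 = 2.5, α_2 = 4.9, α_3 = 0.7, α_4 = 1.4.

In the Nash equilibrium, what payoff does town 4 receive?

12.32

Town i's FOC: ∂u_i/∂c_i = α_i − c_i = 0, so c_i* = α_i.
NE contributions = (2.5, 4.9, 0.7, 1.4); G = 9.5.
u_4 = α_4·G − ½·(c_4)² = 1.4·9.5 − ½·1.4² = 12.32.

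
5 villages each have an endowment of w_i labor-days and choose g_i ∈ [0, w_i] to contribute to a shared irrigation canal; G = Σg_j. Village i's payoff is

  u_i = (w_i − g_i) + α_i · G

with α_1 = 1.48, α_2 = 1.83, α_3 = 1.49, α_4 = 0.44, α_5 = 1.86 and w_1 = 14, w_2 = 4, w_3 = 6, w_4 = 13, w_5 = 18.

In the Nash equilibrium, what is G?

∂u_i/∂g_i = α_i − 1, so village i contributes w_i if α_i > 1, else 0.
α_i > 1 for i ∈ {1, 2, 3, 5}; NE contributions (14, 4, 6, 0, 18), G = 42.

42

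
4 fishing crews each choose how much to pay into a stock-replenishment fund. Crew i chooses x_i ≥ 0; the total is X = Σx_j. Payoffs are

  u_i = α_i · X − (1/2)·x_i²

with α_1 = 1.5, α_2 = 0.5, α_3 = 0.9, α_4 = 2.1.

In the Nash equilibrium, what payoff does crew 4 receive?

Crew i's FOC: ∂u_i/∂x_i = α_i − x_i = 0, so x_i* = α_i.
NE contributions = (1.5, 0.5, 0.9, 2.1); X = 5.
u_4 = α_4·X − ½·(x_4)² = 2.1·5 − ½·2.1² = 8.295.

8.295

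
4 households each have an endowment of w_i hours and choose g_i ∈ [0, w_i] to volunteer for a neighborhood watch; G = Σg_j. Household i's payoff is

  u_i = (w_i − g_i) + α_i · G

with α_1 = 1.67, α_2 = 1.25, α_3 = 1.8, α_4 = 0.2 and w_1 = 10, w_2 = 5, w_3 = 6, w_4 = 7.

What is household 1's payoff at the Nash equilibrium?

∂u_i/∂g_i = α_i − 1, so household i contributes w_i if α_i > 1, else 0.
α_i > 1 for i ∈ {1, 2, 3}; NE contributions (10, 5, 6, 0), G = 21.
u_1 = (10 − 10) + 1.67·21 = 35.07.

35.07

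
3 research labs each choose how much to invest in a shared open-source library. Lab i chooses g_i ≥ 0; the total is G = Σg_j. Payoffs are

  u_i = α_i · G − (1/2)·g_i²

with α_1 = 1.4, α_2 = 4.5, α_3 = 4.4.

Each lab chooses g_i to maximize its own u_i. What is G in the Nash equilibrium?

10.3

Lab i's FOC: ∂u_i/∂g_i = α_i − g_i = 0, so g_i* = α_i.
NE contributions = (1.4, 4.5, 4.4); G = 10.3.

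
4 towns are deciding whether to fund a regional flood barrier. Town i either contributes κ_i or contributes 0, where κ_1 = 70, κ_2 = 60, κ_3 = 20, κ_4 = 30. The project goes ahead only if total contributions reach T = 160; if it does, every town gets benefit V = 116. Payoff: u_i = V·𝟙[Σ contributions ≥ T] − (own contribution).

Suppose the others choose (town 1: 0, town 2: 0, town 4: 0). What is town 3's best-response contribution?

0

Others' total = 0. Even contributing 20 gives 20 < 160: no benefit either way.
Best response: 0.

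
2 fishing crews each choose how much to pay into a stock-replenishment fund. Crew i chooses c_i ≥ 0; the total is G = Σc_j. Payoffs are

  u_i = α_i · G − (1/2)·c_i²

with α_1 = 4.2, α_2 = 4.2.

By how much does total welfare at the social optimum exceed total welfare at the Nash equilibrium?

17.64

Crew i's FOC: ∂u_i/∂c_i = α_i − c_i = 0, so c_i* = α_i.
NE contributions = (4.2, 4.2); G = 8.4.
W^NE = (Σα)·G − ½Σα_i² = 8.4² − ½·35.28 = 52.92.
Planner sets c_i = Σα_j = 8.4 for every i, so G^SO = 2·8.4 = 16.8.
W^SO = (Σα)·G^SO − ½·2·(Σα)² = (2/2)·8.4² = 70.56.
Deadweight loss = W^SO − W^NE = 17.64.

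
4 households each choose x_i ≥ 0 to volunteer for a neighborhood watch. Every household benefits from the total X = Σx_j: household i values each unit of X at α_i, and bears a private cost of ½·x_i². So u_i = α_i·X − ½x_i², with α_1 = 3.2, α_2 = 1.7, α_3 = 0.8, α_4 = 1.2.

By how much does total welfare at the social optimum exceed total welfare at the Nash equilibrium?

Household i's FOC: ∂u_i/∂x_i = α_i − x_i = 0, so x_i* = α_i.
NE contributions = (3.2, 1.7, 0.8, 1.2); X = 6.9.
W^NE = (Σα)·X − ½Σα_i² = 6.9² − ½·15.21 = 40.005.
Planner sets x_i = Σα_j = 6.9 for every i, so X^SO = 4·6.9 = 27.6.
W^SO = (Σα)·X^SO − ½·4·(Σα)² = (4/2)·6.9² = 95.22.
Deadweight loss = W^SO − W^NE = 55.215.

55.215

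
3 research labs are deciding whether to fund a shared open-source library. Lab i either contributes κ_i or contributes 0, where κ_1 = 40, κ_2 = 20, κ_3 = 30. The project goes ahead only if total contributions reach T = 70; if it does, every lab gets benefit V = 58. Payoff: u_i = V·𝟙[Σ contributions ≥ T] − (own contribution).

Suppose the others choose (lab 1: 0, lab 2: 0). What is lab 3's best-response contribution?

Others' total = 0. Even contributing 30 gives 30 < 70: no benefit either way.
Best response: 0.

0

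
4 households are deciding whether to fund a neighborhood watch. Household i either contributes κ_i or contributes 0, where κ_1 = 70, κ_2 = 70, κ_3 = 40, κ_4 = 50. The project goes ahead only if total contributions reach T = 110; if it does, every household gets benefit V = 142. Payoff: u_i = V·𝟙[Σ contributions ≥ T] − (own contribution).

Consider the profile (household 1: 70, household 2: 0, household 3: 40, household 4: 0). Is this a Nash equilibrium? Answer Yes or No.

Total = 110 ≥ 110: provided.
Household 1 (pledges 70, payoff 72): dropping to 0 → total 40, payoff 0. No gain.
Household 2 (pledges 0, payoff 142): pledging 70 → total 180, payoff 72. No gain.
Household 3 (pledges 40, payoff 102): dropping to 0 → total 70, payoff 0. No gain.
Household 4 (pledges 0, payoff 142): pledging 50 → total 160, payoff 92. No gain.

Yes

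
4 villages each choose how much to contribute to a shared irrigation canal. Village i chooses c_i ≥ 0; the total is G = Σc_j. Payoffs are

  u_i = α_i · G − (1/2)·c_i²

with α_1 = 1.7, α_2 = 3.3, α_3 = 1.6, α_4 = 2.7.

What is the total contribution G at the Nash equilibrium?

9.3

Village i's FOC: ∂u_i/∂c_i = α_i − c_i = 0, so c_i* = α_i.
NE contributions = (1.7, 3.3, 1.6, 2.7); G = 9.3.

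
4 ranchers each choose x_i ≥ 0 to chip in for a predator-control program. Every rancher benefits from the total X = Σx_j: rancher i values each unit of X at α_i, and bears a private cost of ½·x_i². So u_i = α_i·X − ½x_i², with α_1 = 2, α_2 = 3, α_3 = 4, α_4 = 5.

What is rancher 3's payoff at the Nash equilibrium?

Rancher i's FOC: ∂u_i/∂x_i = α_i − x_i = 0, so x_i* = α_i.
NE contributions = (2, 3, 4, 5); X = 14.
u_3 = α_3·X − ½·(x_3)² = 4·14 − ½·4² = 48.

48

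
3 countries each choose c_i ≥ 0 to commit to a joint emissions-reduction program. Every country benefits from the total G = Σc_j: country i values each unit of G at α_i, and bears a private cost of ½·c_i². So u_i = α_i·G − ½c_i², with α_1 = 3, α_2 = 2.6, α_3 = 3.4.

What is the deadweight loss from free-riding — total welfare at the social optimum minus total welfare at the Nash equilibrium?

Country i's FOC: ∂u_i/∂c_i = α_i − c_i = 0, so c_i* = α_i.
NE contributions = (3, 2.6, 3.4); G = 9.
W^NE = (Σα)·G − ½Σα_i² = 9² − ½·27.32 = 67.34.
Planner sets c_i = Σα_j = 9 for every i, so G^SO = 3·9 = 27.
W^SO = (Σα)·G^SO − ½·3·(Σα)² = (3/2)·9² = 121.5.
Deadweight loss = W^SO − W^NE = 54.16.

54.16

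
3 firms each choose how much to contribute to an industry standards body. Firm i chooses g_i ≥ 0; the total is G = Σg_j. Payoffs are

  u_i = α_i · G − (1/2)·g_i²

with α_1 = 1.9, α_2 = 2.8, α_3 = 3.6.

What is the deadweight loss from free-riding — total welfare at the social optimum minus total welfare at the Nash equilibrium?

46.65

Firm i's FOC: ∂u_i/∂g_i = α_i − g_i = 0, so g_i* = α_i.
NE contributions = (1.9, 2.8, 3.6); G = 8.3.
W^NE = (Σα)·G − ½Σα_i² = 8.3² − ½·24.41 = 56.685.
Planner sets g_i = Σα_j = 8.3 for every i, so G^SO = 3·8.3 = 24.9.
W^SO = (Σα)·G^SO − ½·3·(Σα)² = (3/2)·8.3² = 103.335.
Deadweight loss = W^SO − W^NE = 46.65.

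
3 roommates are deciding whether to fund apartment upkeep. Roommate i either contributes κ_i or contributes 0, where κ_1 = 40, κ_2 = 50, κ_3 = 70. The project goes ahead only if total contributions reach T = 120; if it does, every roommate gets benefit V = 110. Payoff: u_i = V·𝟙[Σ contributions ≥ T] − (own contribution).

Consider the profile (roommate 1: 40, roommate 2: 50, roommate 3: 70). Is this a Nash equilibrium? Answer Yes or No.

Total = 160 ≥ 120: provided.
Roommate 1 (pledges 40, payoff 70): dropping to 0 → total 120, payoff 110. Profitable deviation.

No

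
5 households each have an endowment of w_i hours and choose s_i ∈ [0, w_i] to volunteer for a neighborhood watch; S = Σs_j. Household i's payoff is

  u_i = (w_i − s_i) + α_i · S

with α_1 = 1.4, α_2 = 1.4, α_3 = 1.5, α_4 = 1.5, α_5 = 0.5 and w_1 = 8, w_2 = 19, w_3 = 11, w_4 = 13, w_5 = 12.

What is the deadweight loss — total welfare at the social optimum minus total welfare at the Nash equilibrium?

63.6

∂u_i/∂s_i = α_i − 1, so household i contributes w_i if α_i > 1, else 0.
α_i > 1 for i ∈ {1, 2, 3, 4}; NE contributions (8, 19, 11, 13, 0), S = 51.
W^NE = Σw_i − S^NE + (Σα_i)·S^NE = 63 + 5.3·51 = 333.3.
Planner: ∂(Σu_j)/∂s_i = Σα_j − 1 = 5.3 > 0, so everyone contributes w_i; S^SO = 63, W^SO = 63 + 5.3·63 = 396.9.
Deadweight loss = 63.6.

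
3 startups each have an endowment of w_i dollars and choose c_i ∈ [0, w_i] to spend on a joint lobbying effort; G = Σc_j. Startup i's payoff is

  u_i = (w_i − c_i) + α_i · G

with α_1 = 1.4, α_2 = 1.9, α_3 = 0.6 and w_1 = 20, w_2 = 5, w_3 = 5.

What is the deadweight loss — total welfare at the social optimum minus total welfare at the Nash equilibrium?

∂u_i/∂c_i = α_i − 1, so startup i contributes w_i if α_i > 1, else 0.
α_i > 1 for i ∈ {1, 2}; NE contributions (20, 5, 0), G = 25.
W^NE = Σw_i − G^NE + (Σα_i)·G^NE = 30 + 2.9·25 = 102.5.
Planner: ∂(Σu_j)/∂c_i = Σα_j − 1 = 2.9 > 0, so everyone contributes w_i; G^SO = 30, W^SO = 30 + 2.9·30 = 117.
Deadweight loss = 14.5.

14.5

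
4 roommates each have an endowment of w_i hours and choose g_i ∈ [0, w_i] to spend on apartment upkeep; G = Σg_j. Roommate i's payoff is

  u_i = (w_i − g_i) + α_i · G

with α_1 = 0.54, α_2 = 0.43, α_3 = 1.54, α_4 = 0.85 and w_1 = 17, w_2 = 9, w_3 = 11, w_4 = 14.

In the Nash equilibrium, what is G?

∂u_i/∂g_i = α_i − 1, so roommate i contributes w_i if α_i > 1, else 0.
α_i > 1 for i ∈ {3}; NE contributions (0, 0, 11, 0), G = 11.

11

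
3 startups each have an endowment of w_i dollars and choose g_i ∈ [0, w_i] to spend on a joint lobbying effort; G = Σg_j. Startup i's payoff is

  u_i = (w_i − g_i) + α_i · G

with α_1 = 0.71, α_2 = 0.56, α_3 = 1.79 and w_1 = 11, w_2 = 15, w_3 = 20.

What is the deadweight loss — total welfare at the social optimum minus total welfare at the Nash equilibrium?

∂u_i/∂g_i = α_i − 1, so startup i contributes w_i if α_i > 1, else 0.
α_i > 1 for i ∈ {3}; NE contributions (0, 0, 20), G = 20.
W^NE = Σw_i − G^NE + (Σα_i)·G^NE = 46 + 2.06·20 = 87.2.
Planner: ∂(Σu_j)/∂g_i = Σα_j − 1 = 2.06 > 0, so everyone contributes w_i; G^SO = 46, W^SO = 46 + 2.06·46 = 140.76.
Deadweight loss = 53.56.

53.56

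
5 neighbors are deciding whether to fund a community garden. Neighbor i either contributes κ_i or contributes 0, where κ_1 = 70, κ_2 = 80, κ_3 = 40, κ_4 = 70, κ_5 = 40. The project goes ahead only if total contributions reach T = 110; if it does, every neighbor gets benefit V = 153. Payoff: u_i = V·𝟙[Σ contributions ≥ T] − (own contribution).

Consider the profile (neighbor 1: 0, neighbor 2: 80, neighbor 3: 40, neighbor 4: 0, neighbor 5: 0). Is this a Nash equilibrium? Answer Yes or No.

Total = 120 ≥ 110: provided.
Neighbor 1 (pledges 0, payoff 153): pledging 70 → total 190, payoff 83. No gain.
Neighbor 2 (pledges 80, payoff 73): dropping to 0 → total 40, payoff 0. No gain.
Neighbor 3 (pledges 40, payoff 113): dropping to 0 → total 80, payoff 0. No gain.
Neighbor 4 (pledges 0, payoff 153): pledging 70 → total 190, payoff 83. No gain.
Neighbor 5 (pledges 0, payoff 153): pledging 40 → total 160, payoff 113. No gain.

Yes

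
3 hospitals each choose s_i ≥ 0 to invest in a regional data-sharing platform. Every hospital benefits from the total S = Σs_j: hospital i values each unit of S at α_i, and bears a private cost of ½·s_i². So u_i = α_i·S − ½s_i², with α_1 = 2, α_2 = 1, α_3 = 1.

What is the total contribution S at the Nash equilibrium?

4

Hospital i's FOC: ∂u_i/∂s_i = α_i − s_i = 0, so s_i* = α_i.
NE contributions = (2, 1, 1); S = 4.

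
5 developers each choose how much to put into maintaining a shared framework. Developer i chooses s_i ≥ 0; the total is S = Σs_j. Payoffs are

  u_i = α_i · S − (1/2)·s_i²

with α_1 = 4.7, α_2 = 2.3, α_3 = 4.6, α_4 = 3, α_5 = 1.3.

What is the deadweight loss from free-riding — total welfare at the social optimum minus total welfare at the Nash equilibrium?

408.83

Developer i's FOC: ∂u_i/∂s_i = α_i − s_i = 0, so s_i* = α_i.
NE contributions = (4.7, 2.3, 4.6, 3, 1.3); S = 15.9.
W^NE = (Σα)·S − ½Σα_i² = 15.9² − ½·59.23 = 223.195.
Planner sets s_i = Σα_j = 15.9 for every i, so S^SO = 5·15.9 = 79.5.
W^SO = (Σα)·S^SO − ½·5·(Σα)² = (5/2)·15.9² = 632.025.
Deadweight loss = W^SO − W^NE = 408.83.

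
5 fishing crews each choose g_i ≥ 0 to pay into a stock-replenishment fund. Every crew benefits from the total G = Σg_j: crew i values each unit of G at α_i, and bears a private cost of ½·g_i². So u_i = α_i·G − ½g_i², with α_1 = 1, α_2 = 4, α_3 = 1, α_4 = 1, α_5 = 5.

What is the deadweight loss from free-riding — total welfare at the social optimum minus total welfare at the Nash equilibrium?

238

Crew i's FOC: ∂u_i/∂g_i = α_i − g_i = 0, so g_i* = α_i.
NE contributions = (1, 4, 1, 1, 5); G = 12.
W^NE = (Σα)·G − ½Σα_i² = 12² − ½·44 = 122.
Planner sets g_i = Σα_j = 12 for every i, so G^SO = 5·12 = 60.
W^SO = (Σα)·G^SO − ½·5·(Σα)² = (5/2)·12² = 360.
Deadweight loss = W^SO − W^NE = 238.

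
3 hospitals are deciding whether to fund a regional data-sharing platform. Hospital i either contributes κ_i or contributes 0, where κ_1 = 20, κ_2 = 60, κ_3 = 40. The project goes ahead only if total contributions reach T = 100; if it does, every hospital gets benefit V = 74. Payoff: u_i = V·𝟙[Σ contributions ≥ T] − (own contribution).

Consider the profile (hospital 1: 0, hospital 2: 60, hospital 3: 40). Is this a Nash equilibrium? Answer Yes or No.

Yes

Total = 100 ≥ 100: provided.
Hospital 1 (pledges 0, payoff 74): pledging 20 → total 120, payoff 54. No gain.
Hospital 2 (pledges 60, payoff 14): dropping to 0 → total 40, payoff 0. No gain.
Hospital 3 (pledges 40, payoff 34): dropping to 0 → total 60, payoff 0. No gain.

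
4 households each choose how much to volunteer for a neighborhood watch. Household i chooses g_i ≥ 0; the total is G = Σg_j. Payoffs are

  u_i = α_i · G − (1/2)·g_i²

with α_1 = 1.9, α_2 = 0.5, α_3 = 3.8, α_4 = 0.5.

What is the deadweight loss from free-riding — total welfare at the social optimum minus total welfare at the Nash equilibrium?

Household i's FOC: ∂u_i/∂g_i = α_i − g_i = 0, so g_i* = α_i.
NE contributions = (1.9, 0.5, 3.8, 0.5); G = 6.7.
W^NE = (Σα)·G − ½Σα_i² = 6.7² − ½·18.55 = 35.615.
Planner sets g_i = Σα_j = 6.7 for every i, so G^SO = 4·6.7 = 26.8.
W^SO = (Σα)·G^SO − ½·4·(Σα)² = (4/2)·6.7² = 89.78.
Deadweight loss = W^SO − W^NE = 54.165.

54.165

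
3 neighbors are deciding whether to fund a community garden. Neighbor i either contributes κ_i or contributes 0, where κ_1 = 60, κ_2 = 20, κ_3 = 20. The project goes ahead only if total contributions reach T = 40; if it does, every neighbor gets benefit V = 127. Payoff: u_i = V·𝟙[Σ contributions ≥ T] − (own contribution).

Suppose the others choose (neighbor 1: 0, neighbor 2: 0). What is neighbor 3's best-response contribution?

Others' total = 0. Even contributing 20 gives 20 < 40: no benefit either way.
Best response: 0.

0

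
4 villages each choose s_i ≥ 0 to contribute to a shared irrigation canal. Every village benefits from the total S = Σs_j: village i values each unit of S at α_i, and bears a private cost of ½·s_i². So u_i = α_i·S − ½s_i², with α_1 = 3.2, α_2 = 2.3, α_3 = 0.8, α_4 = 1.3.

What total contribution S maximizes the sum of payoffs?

Planner FOC: ∂(Σu_j)/∂s_i = (Σα_j) − s_i = 0, so s_i^SO = Σα_j = 7.6 for every i; S^SO = 30.4.

30.4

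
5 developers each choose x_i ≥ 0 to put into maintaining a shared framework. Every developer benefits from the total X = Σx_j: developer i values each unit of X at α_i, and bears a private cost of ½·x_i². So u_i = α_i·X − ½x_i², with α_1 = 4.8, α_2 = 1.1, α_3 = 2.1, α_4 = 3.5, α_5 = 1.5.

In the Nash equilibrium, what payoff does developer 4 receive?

39.375

Developer i's FOC: ∂u_i/∂x_i = α_i − x_i = 0, so x_i* = α_i.
NE contributions = (4.8, 1.1, 2.1, 3.5, 1.5); X = 13.
u_4 = α_4·X − ½·(x_4)² = 3.5·13 − ½·3.5² = 39.375.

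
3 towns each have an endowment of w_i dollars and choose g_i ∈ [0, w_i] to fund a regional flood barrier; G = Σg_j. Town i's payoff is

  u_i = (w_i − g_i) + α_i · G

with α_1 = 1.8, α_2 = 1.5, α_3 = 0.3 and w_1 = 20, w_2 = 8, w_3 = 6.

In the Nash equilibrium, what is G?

∂u_i/∂g_i = α_i − 1, so town i contributes w_i if α_i > 1, else 0.
α_i > 1 for i ∈ {1, 2}; NE contributions (20, 8, 0), G = 28.

28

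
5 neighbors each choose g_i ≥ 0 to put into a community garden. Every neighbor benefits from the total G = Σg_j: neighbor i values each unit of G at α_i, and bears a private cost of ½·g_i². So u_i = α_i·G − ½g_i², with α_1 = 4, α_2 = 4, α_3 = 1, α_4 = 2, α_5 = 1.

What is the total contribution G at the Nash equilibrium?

Neighbor i's FOC: ∂u_i/∂g_i = α_i − g_i = 0, so g_i* = α_i.
NE contributions = (4, 4, 1, 2, 1); G = 12.

12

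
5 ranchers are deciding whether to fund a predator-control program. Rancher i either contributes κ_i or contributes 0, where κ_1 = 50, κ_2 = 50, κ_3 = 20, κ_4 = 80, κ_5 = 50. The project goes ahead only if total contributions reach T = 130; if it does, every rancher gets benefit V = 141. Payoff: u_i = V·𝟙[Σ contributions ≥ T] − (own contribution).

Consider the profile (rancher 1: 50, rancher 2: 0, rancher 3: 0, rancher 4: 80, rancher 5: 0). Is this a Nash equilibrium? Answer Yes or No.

Total = 130 ≥ 130: provided.
Rancher 1 (pledges 50, payoff 91): dropping to 0 → total 80, payoff 0. No gain.
Rancher 2 (pledges 0, payoff 141): pledging 50 → total 180, payoff 91. No gain.
Rancher 3 (pledges 0, payoff 141): pledging 20 → total 150, payoff 121. No gain.
Rancher 4 (pledges 80, payoff 61): dropping to 0 → total 50, payoff 0. No gain.
Rancher 5 (pledges 0, payoff 141): pledging 50 → total 180, payoff 91. No gain.

Yes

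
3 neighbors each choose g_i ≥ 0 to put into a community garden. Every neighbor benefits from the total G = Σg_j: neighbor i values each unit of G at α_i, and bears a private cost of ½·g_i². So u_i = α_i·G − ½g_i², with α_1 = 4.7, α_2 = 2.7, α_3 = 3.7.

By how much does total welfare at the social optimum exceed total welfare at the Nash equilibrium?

Neighbor i's FOC: ∂u_i/∂g_i = α_i − g_i = 0, so g_i* = α_i.
NE contributions = (4.7, 2.7, 3.7); G = 11.1.
W^NE = (Σα)·G − ½Σα_i² = 11.1² − ½·43.07 = 101.675.
Planner sets g_i = Σα_j = 11.1 for every i, so G^SO = 3·11.1 = 33.3.
W^SO = (Σα)·G^SO − ½·3·(Σα)² = (3/2)·11.1² = 184.815.
Deadweight loss = W^SO − W^NE = 83.14.

83.14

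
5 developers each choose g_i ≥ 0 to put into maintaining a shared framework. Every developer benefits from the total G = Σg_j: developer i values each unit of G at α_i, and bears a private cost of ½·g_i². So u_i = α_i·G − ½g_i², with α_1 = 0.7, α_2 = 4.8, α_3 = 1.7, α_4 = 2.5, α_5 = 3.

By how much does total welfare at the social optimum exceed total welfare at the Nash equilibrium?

Developer i's FOC: ∂u_i/∂g_i = α_i − g_i = 0, so g_i* = α_i.
NE contributions = (0.7, 4.8, 1.7, 2.5, 3); G = 12.7.
W^NE = (Σα)·G − ½Σα_i² = 12.7² − ½·41.67 = 140.455.
Planner sets g_i = Σα_j = 12.7 for every i, so G^SO = 5·12.7 = 63.5.
W^SO = (Σα)·G^SO − ½·5·(Σα)² = (5/2)·12.7² = 403.225.
Deadweight loss = W^SO − W^NE = 262.77.

262.77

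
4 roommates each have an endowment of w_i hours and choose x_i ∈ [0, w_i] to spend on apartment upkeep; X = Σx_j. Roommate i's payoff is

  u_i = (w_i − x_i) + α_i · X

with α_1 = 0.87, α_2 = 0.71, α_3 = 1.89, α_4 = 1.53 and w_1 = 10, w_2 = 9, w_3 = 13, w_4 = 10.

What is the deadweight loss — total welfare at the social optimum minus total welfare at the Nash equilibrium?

76

∂u_i/∂x_i = α_i − 1, so roommate i contributes w_i if α_i > 1, else 0.
α_i > 1 for i ∈ {3, 4}; NE contributions (0, 0, 13, 10), X = 23.
W^NE = Σw_i − X^NE + (Σα_i)·X^NE = 42 + 4·23 = 134.
Planner: ∂(Σu_j)/∂x_i = Σα_j − 1 = 4 > 0, so everyone contributes w_i; X^SO = 42, W^SO = 42 + 4·42 = 210.
Deadweight loss = 76.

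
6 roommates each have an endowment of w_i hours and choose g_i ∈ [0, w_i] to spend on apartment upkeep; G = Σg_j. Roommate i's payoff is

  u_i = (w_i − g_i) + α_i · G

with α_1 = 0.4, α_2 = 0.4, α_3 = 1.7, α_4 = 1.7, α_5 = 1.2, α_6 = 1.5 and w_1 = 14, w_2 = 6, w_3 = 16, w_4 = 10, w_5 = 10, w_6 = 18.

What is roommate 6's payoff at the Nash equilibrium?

∂u_i/∂g_i = α_i − 1, so roommate i contributes w_i if α_i > 1, else 0.
α_i > 1 for i ∈ {3, 4, 5, 6}; NE contributions (0, 0, 16, 10, 10, 18), G = 54.
u_6 = (18 − 18) + 1.5·54 = 81.

81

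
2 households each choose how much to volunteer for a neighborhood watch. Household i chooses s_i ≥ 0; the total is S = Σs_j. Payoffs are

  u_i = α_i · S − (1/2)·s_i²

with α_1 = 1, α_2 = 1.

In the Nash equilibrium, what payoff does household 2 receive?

1.5

Household i's FOC: ∂u_i/∂s_i = α_i − s_i = 0, so s_i* = α_i.
NE contributions = (1, 1); S = 2.
u_2 = α_2·S − ½·(s_2)² = 1·2 − ½·1² = 1.5.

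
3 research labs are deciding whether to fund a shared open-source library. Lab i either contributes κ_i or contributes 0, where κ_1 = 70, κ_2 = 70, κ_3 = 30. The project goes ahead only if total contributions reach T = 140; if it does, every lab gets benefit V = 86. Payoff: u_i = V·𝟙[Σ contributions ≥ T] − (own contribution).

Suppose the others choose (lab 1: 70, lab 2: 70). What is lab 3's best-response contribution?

Others' total = 140 ≥ 140; contributing adds cost 30 for no extra benefit.
Best response: 0.

0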